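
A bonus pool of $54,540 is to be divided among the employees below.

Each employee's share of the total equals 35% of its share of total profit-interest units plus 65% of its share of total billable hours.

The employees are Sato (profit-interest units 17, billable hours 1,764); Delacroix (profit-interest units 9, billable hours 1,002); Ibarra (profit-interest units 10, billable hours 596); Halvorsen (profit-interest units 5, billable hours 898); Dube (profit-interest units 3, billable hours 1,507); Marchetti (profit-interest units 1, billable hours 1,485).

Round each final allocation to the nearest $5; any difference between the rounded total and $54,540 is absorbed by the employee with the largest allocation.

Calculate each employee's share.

Profit-interest units total 45; billable hours total 7,252.
Blended shares (35% profit-interest units + 65% billable hours): Sato 0.2903; Delacroix 0.1598; Ibarra 0.1312; Halvorsen 0.1194; Dube 0.1584; Marchetti 0.1409.
Proportional shares: Sato 15,834.62; Delacroix 8,716.02; Ibarra 7,155.51; Halvorsen 6,510.82; Dube 8,639.49; Marchetti 7,683.54.
Rounded to nearest $5: Sato $15,835; Delacroix $8,715; Ibarra $7,155; Halvorsen $6,510; Dube $8,640; Marchetti $7,685. Sum = $54,540.
No rounding difference to absorb.

Sato: $15,835 | Delacroix: $8,715 | Ibarra: $7,155 | Halvorsen: $6,510 | Dube: $8,640 | Marchetti: $7,685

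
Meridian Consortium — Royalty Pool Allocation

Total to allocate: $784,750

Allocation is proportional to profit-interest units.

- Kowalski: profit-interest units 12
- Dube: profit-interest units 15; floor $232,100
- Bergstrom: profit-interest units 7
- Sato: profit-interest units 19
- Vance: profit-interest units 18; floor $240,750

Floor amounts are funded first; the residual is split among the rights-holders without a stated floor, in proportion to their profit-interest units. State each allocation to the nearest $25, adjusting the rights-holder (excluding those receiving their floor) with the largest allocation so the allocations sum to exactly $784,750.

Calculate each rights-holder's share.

Kowalski: $98,500; Dube: $232,100; Bergstrom: $57,450; Sato: $155,950; Vance: $240,750

Guaranteed amounts: Dube $232,100; Vance $240,750. Balance $311,900.
Balance split over remaining profit-interest units 38: Kowalski 98,494.74 → $98,500; Bergstrom 57,455.26 → $57,450; Sato 155,950.00 → $155,950.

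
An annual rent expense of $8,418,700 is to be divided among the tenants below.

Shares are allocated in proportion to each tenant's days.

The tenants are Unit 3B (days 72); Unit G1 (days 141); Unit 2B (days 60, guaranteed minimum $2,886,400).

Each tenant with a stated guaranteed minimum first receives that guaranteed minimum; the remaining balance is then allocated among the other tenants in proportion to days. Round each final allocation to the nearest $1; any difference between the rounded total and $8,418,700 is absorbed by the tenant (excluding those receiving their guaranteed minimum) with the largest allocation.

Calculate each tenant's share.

Minimums first: Unit 2B $2,886,400. Residual $5,532,300.
Residual split over remaining days 213: Unit 3B 1,870,073.24 → $1,870,073; Unit G1 3,662,226.76 → $3,662,227.

Unit 3B: $1,870,073 · Unit G1: $3,662,227 · Unit 2B: $2,886,400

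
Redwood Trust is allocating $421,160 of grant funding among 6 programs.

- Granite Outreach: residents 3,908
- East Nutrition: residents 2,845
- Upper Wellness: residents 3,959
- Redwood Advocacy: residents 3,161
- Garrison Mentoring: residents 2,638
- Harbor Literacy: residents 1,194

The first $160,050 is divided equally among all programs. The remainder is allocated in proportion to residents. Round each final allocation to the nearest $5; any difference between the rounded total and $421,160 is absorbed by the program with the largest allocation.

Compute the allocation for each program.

First tranche $160,050 split equally: $26,675 each.
Remainder $261,110 by residents (total 17,705): Granite Outreach 57,634.45 → $57,635; East Nutrition 41,957.52 → $41,960; Upper Wellness 58,386.59 → $58,385; Redwood Advocacy 46,617.83 → $46,620; Garrison Mentoring 38,904.73 → $38,905; Harbor Literacy 17,608.89 → $17,610.
Rounding difference −$5 on remainder applied to Upper Wellness.
Totals: Granite Outreach $26,675 + $57,635 = $84,310; East Nutrition $26,675 + $41,960 = $68,635; Upper Wellness $26,675 + $58,380 = $85,055; Redwood Advocacy $26,675 + $46,620 = $73,295; Garrison Mentoring $26,675 + $38,905 = $65,580; Harbor Literacy $26,675 + $17,610 = $44,285.

Granite Outreach: $84,310; East Nutrition: $68,635; Upper Wellness: $85,055; Redwood Advocacy: $73,295; Garrison Mentoring: $65,580; Harbor Literacy: $44,285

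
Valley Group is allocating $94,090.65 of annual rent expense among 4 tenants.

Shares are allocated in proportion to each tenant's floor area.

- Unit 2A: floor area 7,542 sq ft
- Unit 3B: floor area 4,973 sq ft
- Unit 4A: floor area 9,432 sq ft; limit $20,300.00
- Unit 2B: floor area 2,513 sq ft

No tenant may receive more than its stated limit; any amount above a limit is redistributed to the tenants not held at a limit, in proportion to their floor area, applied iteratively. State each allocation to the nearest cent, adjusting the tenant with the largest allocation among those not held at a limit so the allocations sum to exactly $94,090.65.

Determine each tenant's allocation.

Floor area total: 24,460.
Proportional shares (ignoring caps): Unit 2A 29,011.9249; Unit 3B 19,129.7139; Unit 4A 36,282.2163; Unit 2B 9,666.7949.
Held at cap: Unit 4A ($20,300.00); remaining pool $73,790.65 reallocated over remaining floor area 15,028.
Redistributed shares: Unit 2A 37,032.8109 → $37,032.81; Unit 3B 24,418.4790 → $24,418.48; Unit 2B 12,339.3601 → $12,339.36.

Unit 2A: $37,032.81 · Unit 3B: $24,418.48 · Unit 4A: $20,300.00 · Unit 2B: $12,339.36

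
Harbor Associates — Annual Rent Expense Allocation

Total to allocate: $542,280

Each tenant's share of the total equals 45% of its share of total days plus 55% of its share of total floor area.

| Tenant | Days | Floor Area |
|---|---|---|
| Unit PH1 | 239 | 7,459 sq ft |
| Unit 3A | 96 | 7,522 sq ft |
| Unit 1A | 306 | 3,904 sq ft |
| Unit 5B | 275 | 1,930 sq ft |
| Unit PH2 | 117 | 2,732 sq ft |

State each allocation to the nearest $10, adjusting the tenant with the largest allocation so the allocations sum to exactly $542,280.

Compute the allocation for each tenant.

Totals — days 1,033, floor area 23,547.
Combined weights (45% days + 55% floor area): Unit PH1 0.2783; Unit 3A 0.2175; Unit 1A 0.2245; Unit 5B 0.1649; Unit PH2 0.1148.
Pro-rata amounts: Unit PH1 150,937.20; Unit 3A 117,954.23; Unit 1A 121,735.84; Unit 5B 89,409.37; Unit PH2 62,243.36.
Rounded to nearest $10: Unit PH1 $150,940; Unit 3A $117,950; Unit 1A $121,740; Unit 5B $89,410; Unit PH2 $62,240. Sum = $542,280.
No rounding difference to absorb.

Unit PH1: $150,940; Unit 3A: $117,950; Unit 1A: $121,740; Unit 5B: $89,410; Unit PH2: $62,240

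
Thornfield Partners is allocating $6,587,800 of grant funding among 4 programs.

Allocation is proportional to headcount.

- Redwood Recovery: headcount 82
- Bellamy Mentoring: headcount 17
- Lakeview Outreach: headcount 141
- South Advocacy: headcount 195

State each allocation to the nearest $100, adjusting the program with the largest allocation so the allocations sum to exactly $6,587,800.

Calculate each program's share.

Sum of headcount: 435.
Raw shares: Redwood Recovery 82/435 × $6,587,800 = 1,241,838.16; Bellamy Mentoring 17/435 × $6,587,800 = 257,454.25; Lakeview Outreach 141/435 × $6,587,800 = 2,135,355.86; South Advocacy 195/435 × $6,587,800 = 2,953,151.72.
At nearest $100: Redwood Recovery $1,241,800; Bellamy Mentoring $257,500; Lakeview Outreach $2,135,400; South Advocacy $2,953,200. Sum = $6,587,900.
Difference $6,587,800 − $6,587,900 = −$100 applied to largest allocation (South Advocacy): South Advocacy becomes $2,953,100.

Redwood Recovery: $1,241,800; Bellamy Mentoring: $257,500; Lakeview Outreach: $2,135,400; South Advocacy: $2,953,100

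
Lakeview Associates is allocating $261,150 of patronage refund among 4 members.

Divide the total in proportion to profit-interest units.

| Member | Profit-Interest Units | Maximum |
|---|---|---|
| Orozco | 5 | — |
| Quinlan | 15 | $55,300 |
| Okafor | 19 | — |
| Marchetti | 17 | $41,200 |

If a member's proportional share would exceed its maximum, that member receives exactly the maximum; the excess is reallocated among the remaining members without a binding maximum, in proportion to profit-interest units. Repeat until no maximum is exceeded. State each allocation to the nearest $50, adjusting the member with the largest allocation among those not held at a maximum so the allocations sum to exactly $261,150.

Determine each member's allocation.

Sum of profit-interest units: 56.
Proportional shares (ignoring caps): Orozco 23,316.96; Quinlan 69,950.89; Okafor 88,604.46; Marchetti 79,277.68.
Held at cap: Quinlan ($55,300), Marchetti ($41,200); balance $164,650 reallocated over remaining profit-interest units 24.
Shares after redistribution: Orozco 34,302.08 → $34,300; Okafor 130,347.92 → $130,350.

Orozco: $34,300 · Quinlan: $55,300 · Okafor: $130,350 · Marchetti: $41,200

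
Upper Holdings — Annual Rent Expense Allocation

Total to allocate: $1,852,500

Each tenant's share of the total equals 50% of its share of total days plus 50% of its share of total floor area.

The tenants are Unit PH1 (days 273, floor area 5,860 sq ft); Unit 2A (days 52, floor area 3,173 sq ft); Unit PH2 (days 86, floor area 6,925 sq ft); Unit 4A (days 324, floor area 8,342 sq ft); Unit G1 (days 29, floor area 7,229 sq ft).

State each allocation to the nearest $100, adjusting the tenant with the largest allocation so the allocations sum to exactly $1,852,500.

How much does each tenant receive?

Unit PH1: $503,100; Unit 2A: $156,300; Unit PH2: $307,700; Unit 4A: $637,900; Unit G1: $247,500

Days total 764; floor area total 31,529.
Combined weights (50% days + 50% floor area): Unit PH1 0.2716; Unit 2A 0.0844; Unit PH2 0.1661; Unit 4A 0.3443; Unit G1 0.1336.
Raw shares: Unit PH1 503,130.18; Unit 2A 156,258.69; Unit PH2 307,704.43; Unit 4A 637,876.50; Unit G1 247,530.21.
Rounded to nearest $100: Unit PH1 $503,100; Unit 2A $156,300; Unit PH2 $307,700; Unit 4A $637,900; Unit G1 $247,500. Sum = $1,852,500.
No rounding difference to absorb.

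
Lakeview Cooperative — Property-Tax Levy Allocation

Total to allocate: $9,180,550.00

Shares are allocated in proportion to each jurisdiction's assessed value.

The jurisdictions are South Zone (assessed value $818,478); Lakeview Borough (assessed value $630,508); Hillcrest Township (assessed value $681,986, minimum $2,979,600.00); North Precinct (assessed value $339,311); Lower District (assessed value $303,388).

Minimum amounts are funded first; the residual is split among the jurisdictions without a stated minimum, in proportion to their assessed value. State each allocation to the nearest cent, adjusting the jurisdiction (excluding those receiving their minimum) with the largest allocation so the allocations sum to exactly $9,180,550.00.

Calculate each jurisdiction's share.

South Zone: $2,426,436.65 · Lakeview Borough: $1,869,186.13 · Hillcrest Township: $2,979,600.00 · North Precinct: $1,005,911.76 · Lower District: $899,415.46

Fund the minimums — Hillcrest Township $2,979,600.00. Remaining pool $6,200,950.00.
Remaining pool split over remaining assessed value 2,091,685: South Zone 2,426,436.6547 → $2,426,436.65; Lakeview Borough 1,869,186.1263 → $1,869,186.13; North Precinct 1,005,911.7627 → $1,005,911.76; Lower District 899,415.4562 → $899,415.46.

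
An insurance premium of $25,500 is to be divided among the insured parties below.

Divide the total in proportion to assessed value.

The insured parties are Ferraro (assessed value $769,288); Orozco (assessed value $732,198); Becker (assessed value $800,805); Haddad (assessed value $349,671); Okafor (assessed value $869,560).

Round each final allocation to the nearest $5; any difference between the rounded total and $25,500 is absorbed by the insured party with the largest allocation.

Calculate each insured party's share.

Ferraro: $5,570 | Orozco: $5,300 | Becker: $5,800 | Haddad: $2,530 | Okafor: $6,300

Total assessed value = 3,521,522.
Unrounded shares: Ferraro 769,288/3,521,522 × $25,500 = 5,570.56; Orozco 732,198/3,521,522 × $25,500 = 5,301.98; Becker 800,805/3,521,522 × $25,500 = 5,798.78; Haddad 349,671/3,521,522 × $25,500 = 2,532.03; Okafor 869,560/3,521,522 × $25,500 = 6,296.65.
Rounded to nearest $5: Ferraro $5,570; Orozco $5,300; Becker $5,800; Haddad $2,530; Okafor $6,295. Sum = $25,495.
Difference $25,500 − $25,495 = +$5 applied to largest allocation (Okafor): Okafor becomes $6,300.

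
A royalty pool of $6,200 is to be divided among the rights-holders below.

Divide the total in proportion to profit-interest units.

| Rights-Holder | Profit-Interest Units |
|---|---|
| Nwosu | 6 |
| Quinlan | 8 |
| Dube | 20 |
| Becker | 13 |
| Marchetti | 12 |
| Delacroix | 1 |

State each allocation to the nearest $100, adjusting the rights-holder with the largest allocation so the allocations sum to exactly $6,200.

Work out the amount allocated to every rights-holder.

Sum of profit-interest units: 60.
Proportional shares: Nwosu 6/60 × $6,200 = 620.00; Quinlan 8/60 × $6,200 = 826.67; Dube 20/60 × $6,200 = 2,066.67; Becker 13/60 × $6,200 = 1,343.33; Marchetti 12/60 × $6,200 = 1,240.00; Delacroix 1/60 × $6,200 = 103.33.
After rounding ($100): Nwosu $600; Quinlan $800; Dube $2,100; Becker $1,300; Marchetti $1,200; Delacroix $100. Sum = $6,100.
Difference $6,200 − $6,100 = +$100 applied to largest allocation (Dube): Dube becomes $2,200.

Nwosu: $600 · Quinlan: $800 · Dube: $2,200 · Becker: $1,300 · Marchetti: $1,200 · Delacroix: $100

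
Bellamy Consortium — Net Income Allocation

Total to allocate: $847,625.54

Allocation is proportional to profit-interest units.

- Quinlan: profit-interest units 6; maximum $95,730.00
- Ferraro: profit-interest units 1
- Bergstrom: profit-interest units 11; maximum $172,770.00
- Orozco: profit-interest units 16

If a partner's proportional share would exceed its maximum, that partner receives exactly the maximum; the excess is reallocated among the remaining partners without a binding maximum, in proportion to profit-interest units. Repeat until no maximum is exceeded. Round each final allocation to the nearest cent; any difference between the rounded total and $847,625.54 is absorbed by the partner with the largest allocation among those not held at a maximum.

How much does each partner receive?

Quinlan: $95,730.00 | Ferraro: $34,066.21 | Bergstrom: $172,770.00 | Orozco: $545,059.33

Sum of profit-interest units: 34.
Proportional shares (ignoring caps): Quinlan 149,580.9776; Ferraro 24,930.1629; Bergstrom 274,231.7924; Orozco 398,882.6071.
Cap binds for Quinlan ($95,730.00), Bergstrom ($172,770.00); residual $579,125.54 reallocated over remaining profit-interest units 17.
Remaining shares: Ferraro 34,066.2082 → $34,066.21; Orozco 545,059.3318 → $545,059.33.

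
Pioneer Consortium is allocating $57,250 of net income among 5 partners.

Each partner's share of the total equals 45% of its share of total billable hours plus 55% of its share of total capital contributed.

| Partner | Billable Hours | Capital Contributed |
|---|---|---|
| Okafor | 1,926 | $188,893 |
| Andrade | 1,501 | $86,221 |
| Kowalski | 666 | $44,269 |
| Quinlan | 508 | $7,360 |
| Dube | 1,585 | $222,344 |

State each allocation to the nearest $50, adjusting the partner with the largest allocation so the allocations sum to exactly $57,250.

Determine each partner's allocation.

Okafor: $18,850 | Andrade: $11,200 | Kowalski: $5,300 | Quinlan: $2,550 | Dube: $19,350

Billable hours total 6,186; capital contributed total 549,087.
Composite weights (45% billable hours + 55% capital contributed): Okafor 0.3293; Andrade 0.1956; Kowalski 0.0928; Quinlan 0.0443; Dube 0.3380.
Unrounded shares: Okafor 18,853.21; Andrade 11,195.49; Kowalski 5,312.27; Quinlan 2,537.70; Dube 19,351.32.
At nearest $50: Okafor $18,850; Andrade $11,200; Kowalski $5,300; Quinlan $2,550; Dube $19,350. Sum = $57,250.
Sum already equals the total — no adjustment.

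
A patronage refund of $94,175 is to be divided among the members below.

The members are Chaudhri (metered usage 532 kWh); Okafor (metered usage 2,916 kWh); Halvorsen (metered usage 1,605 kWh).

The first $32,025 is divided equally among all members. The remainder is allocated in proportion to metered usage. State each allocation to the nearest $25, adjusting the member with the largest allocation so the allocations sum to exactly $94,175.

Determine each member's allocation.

Chaudhri: $17,225 · Okafor: $46,525 · Halvorsen: $30,425

First tranche $32,025 split equally: $10,675 each.
Remainder $62,150 by metered usage (total 5,053): Chaudhri 6,543.40 → $6,550; Okafor 35,865.70 → $35,875; Halvorsen 19,740.90 → $19,750.
Rounding difference −$25 on remainder applied to Okafor.
Totals: Chaudhri $10,675 + $6,550 = $17,225; Okafor $10,675 + $35,850 = $46,525; Halvorsen $10,675 + $19,750 = $30,425.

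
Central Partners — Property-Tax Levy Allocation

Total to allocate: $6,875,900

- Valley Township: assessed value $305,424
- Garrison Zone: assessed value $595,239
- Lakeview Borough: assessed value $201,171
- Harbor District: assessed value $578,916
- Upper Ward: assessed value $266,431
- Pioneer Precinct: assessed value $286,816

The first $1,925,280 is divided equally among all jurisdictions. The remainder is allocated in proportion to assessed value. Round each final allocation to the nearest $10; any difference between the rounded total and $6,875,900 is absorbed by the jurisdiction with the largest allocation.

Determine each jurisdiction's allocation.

Valley Township: $997,710; Garrison Zone: $1,639,960; Lakeview Borough: $766,680; Harbor District: $1,603,780; Upper Ward: $911,300; Pioneer Precinct: $956,470

First tranche $1,925,280 split equally: $320,880 each.
Remainder $4,950,620 by assessed value (total 2,233,997): Valley Township 676,830.88 → $676,830; Garrison Zone 1,319,071.65 → $1,319,070; Lakeview Borough 445,802.38 → $445,800; Harbor District 1,282,899.27 → $1,282,900; Upper Ward 590,420.95 → $590,420; Pioneer Precinct 635,594.87 → $635,590.
Rounding difference +$10 on remainder applied to Garrison Zone.
Totals: Valley Township $320,880 + $676,830 = $997,710; Garrison Zone $320,880 + $1,319,080 = $1,639,960; Lakeview Borough $320,880 + $445,800 = $766,680; Harbor District $320,880 + $1,282,900 = $1,603,780; Upper Ward $320,880 + $590,420 = $911,300; Pioneer Precinct $320,880 + $635,590 = $956,470.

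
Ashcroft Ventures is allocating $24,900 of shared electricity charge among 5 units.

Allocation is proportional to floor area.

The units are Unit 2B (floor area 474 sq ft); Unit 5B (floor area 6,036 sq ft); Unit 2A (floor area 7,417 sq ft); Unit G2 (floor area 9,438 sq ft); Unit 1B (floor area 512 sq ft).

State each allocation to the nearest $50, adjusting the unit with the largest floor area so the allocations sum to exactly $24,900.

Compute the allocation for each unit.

Unit 2B: $500; Unit 5B: $6,300; Unit 2A: $7,750; Unit G2: $9,800; Unit 1B: $550

Total floor area = 23,877.
Proportional shares: Unit 2B 474/23,877 × $24,900 = 494.31; Unit 5B 6,036/23,877 × $24,900 = 6,294.61; Unit 2A 7,417/23,877 × $24,900 = 7,734.78; Unit G2 9,438/23,877 × $24,900 = 9,842.37; Unit 1B 512/23,877 × $24,900 = 533.94.
After rounding ($50): Unit 2B $500; Unit 5B $6,300; Unit 2A $7,750; Unit G2 $9,850; Unit 1B $550. Sum = $24,950.
Difference $24,900 − $24,950 = −$50 applied to largest floor area (Unit G2): Unit G2 becomes $9,800.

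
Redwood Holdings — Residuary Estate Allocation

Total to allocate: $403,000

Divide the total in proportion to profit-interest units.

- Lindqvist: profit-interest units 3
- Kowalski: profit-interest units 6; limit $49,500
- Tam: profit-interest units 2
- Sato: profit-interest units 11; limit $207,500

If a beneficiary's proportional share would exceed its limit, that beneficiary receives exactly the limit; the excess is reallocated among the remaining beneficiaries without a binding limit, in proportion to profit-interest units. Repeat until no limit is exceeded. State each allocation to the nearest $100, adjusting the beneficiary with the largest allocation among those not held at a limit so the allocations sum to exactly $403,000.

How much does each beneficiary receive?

Lindqvist: $87,600 · Kowalski: $49,500 · Tam: $58,400 · Sato: $207,500

Combined profit-interest units = 22.
Pro-rata shares before constraints: Lindqvist 54,954.55; Kowalski 109,909.09; Tam 36,636.36; Sato 201,500.00.
Cap binds for Kowalski ($49,500); balance $353,500 reallocated over remaining profit-interest units 16.
Cap binds for Sato ($207,500); balance $146,000 reallocated over remaining profit-interest units 5.
Shares after redistribution: Lindqvist 87,600.00 → $87,600; Tam 58,400.00 → $58,400.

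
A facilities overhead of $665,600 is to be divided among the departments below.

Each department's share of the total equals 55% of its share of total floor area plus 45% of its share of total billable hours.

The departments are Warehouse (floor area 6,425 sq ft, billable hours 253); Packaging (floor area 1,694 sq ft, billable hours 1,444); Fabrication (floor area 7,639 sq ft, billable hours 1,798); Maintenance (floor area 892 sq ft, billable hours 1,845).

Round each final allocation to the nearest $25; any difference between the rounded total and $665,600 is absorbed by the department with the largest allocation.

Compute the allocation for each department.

Warehouse: $155,450 · Packaging: $118,250 · Fabrication: $268,800 · Maintenance: $123,100

Totals — floor area 16,650, billable hours 5,340.
Composite weights (55% floor area + 45% billable hours): Warehouse 0.2336; Packaging 0.1776; Fabrication 0.4039; Maintenance 0.1849.
Raw shares: Warehouse 155,455.85; Packaging 118,239.41; Fabrication 268,806.68; Maintenance 123,098.06.
Rounded to nearest $25: Warehouse $155,450; Packaging $118,250; Fabrication $268,800; Maintenance $123,100. Sum = $665,600.
Sum already equals the total — no adjustment.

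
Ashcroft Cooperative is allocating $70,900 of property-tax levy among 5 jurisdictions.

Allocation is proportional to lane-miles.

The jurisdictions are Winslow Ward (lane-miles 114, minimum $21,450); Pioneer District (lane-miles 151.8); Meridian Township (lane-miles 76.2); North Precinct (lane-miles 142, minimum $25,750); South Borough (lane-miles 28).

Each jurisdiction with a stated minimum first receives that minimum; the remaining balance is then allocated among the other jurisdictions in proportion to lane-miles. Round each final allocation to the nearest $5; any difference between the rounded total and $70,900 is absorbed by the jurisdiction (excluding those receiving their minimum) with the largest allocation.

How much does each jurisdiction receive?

Winslow Ward: $21,450; Pioneer District: $14,055; Meridian Township: $7,055; North Precinct: $25,750; South Borough: $2,590

Guaranteed amounts: Winslow Ward $21,450; North Precinct $25,750. Remaining pool $23,700.
Remaining pool split over remaining lane-miles 256: Pioneer District 14,053.36 → $14,055; Meridian Township 7,054.45 → $7,055; South Borough 2,592.19 → $2,590.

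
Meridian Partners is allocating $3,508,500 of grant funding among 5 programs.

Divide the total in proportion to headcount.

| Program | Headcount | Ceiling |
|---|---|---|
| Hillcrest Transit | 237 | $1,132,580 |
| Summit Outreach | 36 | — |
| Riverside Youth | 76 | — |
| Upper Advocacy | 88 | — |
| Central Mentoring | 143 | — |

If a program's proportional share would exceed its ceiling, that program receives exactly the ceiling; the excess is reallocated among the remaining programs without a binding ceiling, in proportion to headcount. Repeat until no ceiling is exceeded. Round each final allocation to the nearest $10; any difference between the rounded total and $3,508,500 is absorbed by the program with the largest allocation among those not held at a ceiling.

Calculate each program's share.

Hillcrest Transit: $1,132,580; Summit Outreach: $249,370; Riverside Youth: $526,440; Upper Advocacy: $609,570; Central Mentoring: $990,540

Sum of headcount: 580.
Proportional shares (ignoring caps): Hillcrest Transit 1,433,645.69; Summit Outreach 217,768.97; Riverside Youth 459,734.48; Upper Advocacy 532,324.14; Central Mentoring 865,026.72.
Held at cap: Hillcrest Transit ($1,132,580); remaining pool $2,375,920 reallocated over remaining headcount 343.
Remaining shares: Summit Outreach 249,367.70 → $249,370; Riverside Youth 526,442.92 → $526,440; Upper Advocacy 609,565.48 → $609,570; Central Mentoring 990,543.91 → $990,540.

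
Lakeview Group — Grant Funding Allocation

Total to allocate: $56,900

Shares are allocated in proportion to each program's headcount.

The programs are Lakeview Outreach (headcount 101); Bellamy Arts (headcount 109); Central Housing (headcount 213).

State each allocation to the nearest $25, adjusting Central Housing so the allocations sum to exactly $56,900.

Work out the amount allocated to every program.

Lakeview Outreach: $13,575; Bellamy Arts: $14,650; Central Housing: $28,675

Combined headcount = 423.
Raw shares: Lakeview Outreach 101/423 × $56,900 = 13,586.05; Bellamy Arts 109/423 × $56,900 = 14,662.17; Central Housing 213/423 × $56,900 = 28,651.77.
After rounding ($25): Lakeview Outreach $13,575; Bellamy Arts $14,650; Central Housing $28,650. Sum = $56,875.
Difference $56,900 − $56,875 = +$25 applied to Central Housing: Central Housing becomes $28,675.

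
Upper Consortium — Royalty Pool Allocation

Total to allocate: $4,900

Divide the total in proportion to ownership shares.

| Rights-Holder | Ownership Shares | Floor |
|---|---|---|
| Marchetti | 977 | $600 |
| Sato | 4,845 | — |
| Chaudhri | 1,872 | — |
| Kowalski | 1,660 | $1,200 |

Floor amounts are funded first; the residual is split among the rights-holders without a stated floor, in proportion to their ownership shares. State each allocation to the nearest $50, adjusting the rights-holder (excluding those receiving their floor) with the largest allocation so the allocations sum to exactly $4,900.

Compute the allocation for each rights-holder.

Marchetti: $600; Sato: $2,250; Chaudhri: $850; Kowalski: $1,200

Guaranteed amounts: Marchetti $600; Kowalski $1,200. Remaining pool $3,100.
Remaining pool split over remaining ownership shares 6,717: Sato 2,236.04 → $2,250; Chaudhri 863.96 → $850.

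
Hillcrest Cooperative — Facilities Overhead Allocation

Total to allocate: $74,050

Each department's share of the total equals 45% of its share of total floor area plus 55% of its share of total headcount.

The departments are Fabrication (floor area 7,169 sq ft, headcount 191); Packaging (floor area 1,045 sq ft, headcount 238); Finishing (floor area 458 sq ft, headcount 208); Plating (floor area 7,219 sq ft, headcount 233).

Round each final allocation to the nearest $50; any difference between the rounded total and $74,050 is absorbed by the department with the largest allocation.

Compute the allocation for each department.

Fabrication: $23,950 | Packaging: $13,350 | Finishing: $10,700 | Plating: $26,050

Floor area total 15,891; headcount total 870.
Combined weights (45% floor area + 55% headcount): Fabrication 0.3238; Packaging 0.1801; Finishing 0.1445; Plating 0.3517.
Unrounded shares: Fabrication 23,974.30; Packaging 13,332.85; Finishing 10,697.55; Plating 26,045.30.
At nearest $50: Fabrication $23,950; Packaging $13,350; Finishing $10,700; Plating $26,050. Sum = $74,050.
Rounded total matches; no reconciliation needed.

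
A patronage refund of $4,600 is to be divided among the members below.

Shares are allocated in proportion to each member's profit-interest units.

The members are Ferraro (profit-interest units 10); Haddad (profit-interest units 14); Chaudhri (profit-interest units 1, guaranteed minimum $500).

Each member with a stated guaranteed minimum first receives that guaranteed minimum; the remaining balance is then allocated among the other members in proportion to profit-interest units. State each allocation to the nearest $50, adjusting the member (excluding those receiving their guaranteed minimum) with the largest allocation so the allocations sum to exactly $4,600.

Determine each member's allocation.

Ferraro: $1,700 · Haddad: $2,400 · Chaudhri: $500

Fund the minimums — Chaudhri $500. Residual $4,100.
Residual split over remaining profit-interest units 24: Ferraro 1,708.33 → $1,700; Haddad 2,391.67 → $2,400.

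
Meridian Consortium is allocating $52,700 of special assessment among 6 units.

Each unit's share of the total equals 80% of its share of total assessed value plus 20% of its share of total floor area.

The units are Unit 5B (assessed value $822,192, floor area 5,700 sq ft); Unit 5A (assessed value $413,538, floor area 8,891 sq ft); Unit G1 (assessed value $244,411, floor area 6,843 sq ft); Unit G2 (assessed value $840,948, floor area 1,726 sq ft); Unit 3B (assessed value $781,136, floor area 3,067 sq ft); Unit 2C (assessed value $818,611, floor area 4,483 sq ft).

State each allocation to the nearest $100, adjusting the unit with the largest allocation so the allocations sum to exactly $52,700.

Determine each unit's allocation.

Unit 5B: $10,800 | Unit 5A: $7,500 | Unit G1: $5,000 | Unit G2: $9,600 | Unit 3B: $9,500 | Unit 2C: $10,300

Totals — assessed value 3,920,836, floor area 30,710.
Composite weights (80% assessed value + 20% floor area): Unit 5B 0.2049; Unit 5A 0.1423; Unit G1 0.0944; Unit G2 0.1828; Unit 3B 0.1794; Unit 2C 0.1962.
Raw shares: Unit 5B 10,797.17; Unit 5A 7,498.18; Unit G1 4,976.70; Unit G2 9,634.93; Unit 3B 9,452.03; Unit 2C 10,340.98.
After rounding ($100): Unit 5B $10,800; Unit 5A $7,500; Unit G1 $5,000; Unit G2 $9,600; Unit 3B $9,500; Unit 2C $10,300. Sum = $52,700.
No rounding difference to absorb.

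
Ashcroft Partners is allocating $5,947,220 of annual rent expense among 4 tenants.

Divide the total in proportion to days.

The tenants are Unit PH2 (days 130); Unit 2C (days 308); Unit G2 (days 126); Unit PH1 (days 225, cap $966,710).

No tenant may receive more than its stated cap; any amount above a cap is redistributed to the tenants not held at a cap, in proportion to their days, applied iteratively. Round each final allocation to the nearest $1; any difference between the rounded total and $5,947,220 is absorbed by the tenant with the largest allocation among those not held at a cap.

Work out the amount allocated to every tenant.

Unit PH2: $1,147,990 | Unit 2C: $2,719,853 | Unit G2: $1,112,667 | Unit PH1: $966,710

Combined days = 789.
Pro-rata shares before constraints: Unit PH2 979,896.83; Unit 2C 2,321,601.72; Unit G2 949,746.16; Unit PH1 1,695,975.29.
Capped: Unit PH1 ($966,710); balance $4,980,510 reallocated over remaining days 564.
Redistributed shares: Unit PH2 1,147,989.89 → $1,147,990; Unit 2C 2,719,852.98 → $2,719,853; Unit G2 1,112,667.13 → $1,112,667.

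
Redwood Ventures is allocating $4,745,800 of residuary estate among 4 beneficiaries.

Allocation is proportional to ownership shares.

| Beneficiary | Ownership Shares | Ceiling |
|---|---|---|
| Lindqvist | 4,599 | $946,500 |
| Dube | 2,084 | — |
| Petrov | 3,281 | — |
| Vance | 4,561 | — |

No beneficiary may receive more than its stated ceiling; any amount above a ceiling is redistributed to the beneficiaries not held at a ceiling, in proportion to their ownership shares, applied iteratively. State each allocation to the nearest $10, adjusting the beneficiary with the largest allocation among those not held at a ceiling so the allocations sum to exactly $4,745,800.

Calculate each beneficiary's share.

Lindqvist: $946,500 · Dube: $797,680 · Petrov: $1,255,840 · Vance: $1,745,780

Total ownership shares = 14,525.
Proportional shares (ignoring caps): Lindqvist 1,502,646.07; Dube 680,912.03; Petrov 1,072,011.69; Vance 1,490,230.21.
Cap binds for Lindqvist ($946,500); remaining pool $3,799,300 reallocated over remaining ownership shares 9,926.
Shares after redistribution: Dube 797,676.93 → $797,680; Petrov 1,255,843.57 → $1,255,840; Vance 1,745,779.50 → $1,745,780.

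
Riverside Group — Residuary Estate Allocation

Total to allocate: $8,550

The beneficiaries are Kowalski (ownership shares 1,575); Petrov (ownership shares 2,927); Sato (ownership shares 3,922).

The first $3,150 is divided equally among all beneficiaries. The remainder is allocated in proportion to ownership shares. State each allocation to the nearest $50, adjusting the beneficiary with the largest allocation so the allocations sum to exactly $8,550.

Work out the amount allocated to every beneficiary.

First tranche $3,150 split equally: $1,050 each.
Remainder $5,400 by ownership shares (total 8,424): Kowalski 1,009.62 → $1,000; Petrov 1,876.28 → $1,900; Sato 2,514.10 → $2,500.
Totals: Kowalski $1,050 + $1,000 = $2,050; Petrov $1,050 + $1,900 = $2,950; Sato $1,050 + $2,500 = $3,550.

Kowalski: $2,050 | Petrov: $2,950 | Sato: $3,550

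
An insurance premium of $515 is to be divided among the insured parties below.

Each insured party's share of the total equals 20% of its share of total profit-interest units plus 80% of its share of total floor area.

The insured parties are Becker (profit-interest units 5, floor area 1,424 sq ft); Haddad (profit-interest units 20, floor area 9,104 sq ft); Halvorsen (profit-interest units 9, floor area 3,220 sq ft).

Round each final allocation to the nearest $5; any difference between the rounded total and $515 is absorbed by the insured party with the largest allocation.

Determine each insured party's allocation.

Totals — profit-interest units 34, floor area 13,748.
Combined weights (20% profit-interest units + 80% floor area): Becker 0.1123; Haddad 0.6474; Halvorsen 0.2403.
Raw shares: Becker 57.82; Haddad 333.42; Halvorsen 123.76.
At nearest $5: Becker $60; Haddad $335; Halvorsen $125. Sum = $520.
Difference $515 − $520 = −$5 applied to largest allocation (Haddad): Haddad becomes $330.

Becker: $60 | Haddad: $330 | Halvorsen: $125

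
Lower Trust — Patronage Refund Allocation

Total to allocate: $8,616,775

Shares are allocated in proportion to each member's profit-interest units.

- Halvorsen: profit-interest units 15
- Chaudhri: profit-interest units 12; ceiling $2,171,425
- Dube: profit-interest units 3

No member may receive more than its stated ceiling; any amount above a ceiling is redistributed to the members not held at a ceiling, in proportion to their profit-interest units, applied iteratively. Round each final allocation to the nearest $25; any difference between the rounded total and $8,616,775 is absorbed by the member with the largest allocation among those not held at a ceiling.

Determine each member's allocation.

Total profit-interest units = 30.
Unconstrained shares: Halvorsen 4,308,387.50; Chaudhri 3,446,710.00; Dube 861,677.50.
Cap binds for Chaudhri ($2,171,425); residual $6,445,350 reallocated over remaining profit-interest units 18.
Remaining shares: Halvorsen 5,371,125.00 → $5,371,125; Dube 1,074,225.00 → $1,074,225.

Halvorsen: $5,371,125 | Chaudhri: $2,171,425 | Dube: $1,074,225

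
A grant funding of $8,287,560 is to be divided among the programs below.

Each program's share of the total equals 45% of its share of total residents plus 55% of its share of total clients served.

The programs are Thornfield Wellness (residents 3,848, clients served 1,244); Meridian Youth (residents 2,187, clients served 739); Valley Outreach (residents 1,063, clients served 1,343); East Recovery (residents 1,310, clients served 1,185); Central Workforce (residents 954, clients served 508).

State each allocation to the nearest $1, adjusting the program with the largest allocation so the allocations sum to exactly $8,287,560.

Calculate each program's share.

Totals — residents 9,362, clients served 5,019.
Blended shares (45% residents + 55% clients served): Thornfield Wellness 0.3213; Meridian Youth 0.1861; Valley Outreach 0.1983; East Recovery 0.1928; Central Workforce 0.1015.
Unrounded shares: Thornfield Wellness 2,662,647.62; Meridian Youth 1,542,348.37; Valley Outreach 1,643,138.08; East Recovery 1,598,039.31; Central Workforce 841,386.62.
At nearest $1: Thornfield Wellness $2,662,648; Meridian Youth $1,542,348; Valley Outreach $1,643,138; East Recovery $1,598,039; Central Workforce $841,387. Sum = $8,287,560.
No rounding difference to absorb.

Thornfield Wellness: $2,662,648; Meridian Youth: $1,542,348; Valley Outreach: $1,643,138; East Recovery: $1,598,039; Central Workforce: $841,387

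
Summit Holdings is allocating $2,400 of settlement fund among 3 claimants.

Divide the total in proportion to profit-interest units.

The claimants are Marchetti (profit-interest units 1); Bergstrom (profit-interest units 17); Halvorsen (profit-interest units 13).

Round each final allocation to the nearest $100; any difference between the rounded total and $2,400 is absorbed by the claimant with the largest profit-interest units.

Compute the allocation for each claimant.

Sum of profit-interest units: 1 + 17 + 13 = 31.
Raw shares: Marchetti 77.42; Bergstrom 1,316.13; Halvorsen 1,006.45.
At nearest $100: Marchetti $100; Bergstrom $1,300; Halvorsen $1,000. Sum = $2,400.
Rounded total matches; no reconciliation needed.

Marchetti: $100 · Bergstrom: $1,300 · Halvorsen: $1,000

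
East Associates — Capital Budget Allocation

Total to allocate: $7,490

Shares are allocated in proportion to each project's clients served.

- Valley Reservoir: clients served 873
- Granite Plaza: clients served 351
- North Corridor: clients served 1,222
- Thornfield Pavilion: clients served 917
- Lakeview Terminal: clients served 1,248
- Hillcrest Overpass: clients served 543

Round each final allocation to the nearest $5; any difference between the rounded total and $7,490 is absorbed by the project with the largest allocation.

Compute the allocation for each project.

Valley Reservoir: $1,270 | Granite Plaza: $510 | North Corridor: $1,775 | Thornfield Pavilion: $1,335 | Lakeview Terminal: $1,810 | Hillcrest Overpass: $790

Clients served total: 5,154.
Proportional shares: Valley Reservoir 873/5,154 × $7,490 = 1,268.68; Granite Plaza 351/5,154 × $7,490 = 510.09; North Corridor 1,222/5,154 × $7,490 = 1,775.86; Thornfield Pavilion 917/5,154 × $7,490 = 1,332.62; Lakeview Terminal 1,248/5,154 × $7,490 = 1,813.64; Hillcrest Overpass 543/5,154 × $7,490 = 789.11.
After rounding ($5): Valley Reservoir $1,270; Granite Plaza $510; North Corridor $1,775; Thornfield Pavilion $1,335; Lakeview Terminal $1,815; Hillcrest Overpass $790. Sum = $7,495.
Difference $7,490 − $7,495 = −$5 applied to largest allocation (Lakeview Terminal): Lakeview Terminal becomes $1,810.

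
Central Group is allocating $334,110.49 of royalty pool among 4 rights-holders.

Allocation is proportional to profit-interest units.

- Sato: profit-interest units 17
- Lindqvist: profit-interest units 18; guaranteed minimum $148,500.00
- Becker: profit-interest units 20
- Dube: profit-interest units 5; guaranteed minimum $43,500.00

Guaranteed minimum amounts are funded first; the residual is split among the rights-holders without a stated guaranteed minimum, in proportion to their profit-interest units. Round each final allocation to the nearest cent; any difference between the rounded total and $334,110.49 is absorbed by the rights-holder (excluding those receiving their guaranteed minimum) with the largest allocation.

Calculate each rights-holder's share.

Guaranteed amounts: Lindqvist $148,500.00; Dube $43,500.00. Remaining pool $142,110.49.
Remaining pool split over remaining profit-interest units 37: Sato 65,294.0089 → $65,294.01; Becker 76,816.4811 → $76,816.48.

Sato: $65,294.01 | Lindqvist: $148,500.00 | Becker: $76,816.48 | Dube: $43,500.00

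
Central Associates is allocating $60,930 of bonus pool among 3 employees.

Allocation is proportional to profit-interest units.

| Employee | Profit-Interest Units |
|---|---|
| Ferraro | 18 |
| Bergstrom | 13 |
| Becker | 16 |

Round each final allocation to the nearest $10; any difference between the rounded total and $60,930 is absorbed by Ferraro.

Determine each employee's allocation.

Ferraro: $23,340 | Bergstrom: $16,850 | Becker: $20,740

Profit-interest units total: 47.
Raw shares: Ferraro 18/47 × $60,930 = 23,334.89; Bergstrom 13/47 × $60,930 = 16,852.98; Becker 16/47 × $60,930 = 20,742.13.
After rounding ($10): Ferraro $23,330; Bergstrom $16,850; Becker $20,740. Sum = $60,920.
Difference $60,930 − $60,920 = +$10 applied to Ferraro: Ferraro becomes $23,340.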